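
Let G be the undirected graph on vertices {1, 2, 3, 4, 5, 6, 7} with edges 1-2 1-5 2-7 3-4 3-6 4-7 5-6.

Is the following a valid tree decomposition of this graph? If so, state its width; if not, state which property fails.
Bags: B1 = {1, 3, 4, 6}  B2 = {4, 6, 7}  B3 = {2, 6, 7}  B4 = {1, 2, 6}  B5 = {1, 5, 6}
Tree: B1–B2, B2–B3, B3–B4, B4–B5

A tree decomposition must satisfy three properties: every vertex lies in some bag; for every edge, both endpoints lie together in some bag; and for every vertex, the bags containing it form a connected subtree. Here bags containing vertex 1 are not connected in the tree, so the decomposition is invalid.

No — bags containing vertex 1 are not connected in the tree.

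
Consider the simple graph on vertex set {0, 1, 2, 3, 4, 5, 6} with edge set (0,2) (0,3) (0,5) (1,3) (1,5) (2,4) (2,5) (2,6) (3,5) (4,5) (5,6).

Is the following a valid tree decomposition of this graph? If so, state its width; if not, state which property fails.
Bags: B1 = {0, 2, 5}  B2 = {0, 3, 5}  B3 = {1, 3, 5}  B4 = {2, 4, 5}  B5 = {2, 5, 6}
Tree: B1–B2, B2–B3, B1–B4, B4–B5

Yes; width 2.

Vertex coverage: the bags together contain {0, 1, 2, 3, 4, 5, 6}, the full vertex set. Edge coverage: each edge of G has both endpoints in at least one bag. Running intersection: for every vertex, the bags containing it form a connected subtree. All three properties hold, so this is a valid tree decomposition of width max|bag| − 1 = 2, and hence tw(G) ≤ 2.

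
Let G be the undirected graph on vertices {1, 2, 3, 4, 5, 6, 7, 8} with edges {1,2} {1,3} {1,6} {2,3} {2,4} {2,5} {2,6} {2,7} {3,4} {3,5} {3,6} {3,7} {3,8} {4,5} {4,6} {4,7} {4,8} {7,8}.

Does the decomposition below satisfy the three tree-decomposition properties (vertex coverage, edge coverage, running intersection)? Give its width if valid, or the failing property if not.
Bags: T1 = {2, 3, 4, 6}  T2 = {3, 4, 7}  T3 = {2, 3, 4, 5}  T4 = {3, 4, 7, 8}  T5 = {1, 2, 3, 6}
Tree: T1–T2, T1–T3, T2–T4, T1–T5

A tree decomposition must satisfy three properties: every vertex lies in some bag; for every edge, both endpoints lie together in some bag; and for every vertex, the bags containing it form a connected subtree. Here edge (2,7) lies in no bag, so the decomposition is invalid.

No — edge (2,7) lies in no bag.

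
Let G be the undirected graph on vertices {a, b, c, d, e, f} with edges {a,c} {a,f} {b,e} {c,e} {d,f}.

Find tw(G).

1

A width-1 tree decomposition is:
Bags: B1 = {a, c}  B2 = {a, f}  B3 = {d, f}  B4 = {c, e}  B5 = {b, e}
Tree: B1–B2, B2–B3, B1–B4, B4–B5
Every bag has size at most 2, so the width is 2 − 1 = 1 and tw(G) ≤ 1. G has an edge, so its treewidth is at least 1. Therefore the treewidth is 1.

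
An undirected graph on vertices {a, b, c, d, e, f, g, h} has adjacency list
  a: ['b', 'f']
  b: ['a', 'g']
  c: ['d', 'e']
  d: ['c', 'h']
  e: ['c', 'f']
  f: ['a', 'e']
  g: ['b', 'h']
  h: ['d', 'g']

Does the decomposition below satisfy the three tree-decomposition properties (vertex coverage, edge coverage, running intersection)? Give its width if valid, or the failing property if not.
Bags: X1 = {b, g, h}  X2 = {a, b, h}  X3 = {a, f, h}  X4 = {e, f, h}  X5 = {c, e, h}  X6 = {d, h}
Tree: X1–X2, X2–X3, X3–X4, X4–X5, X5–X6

A tree decomposition must satisfy three properties: every vertex lies in some bag; for every edge, both endpoints lie together in some bag; and for every vertex, the bags containing it form a connected subtree. Here edge (c,d) lies in no bag, so the decomposition is invalid.

No — edge (c,d) lies in no bag.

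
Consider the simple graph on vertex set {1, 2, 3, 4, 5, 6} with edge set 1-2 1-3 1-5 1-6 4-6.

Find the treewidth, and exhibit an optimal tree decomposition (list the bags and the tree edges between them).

Every bag has size at most 2, so the width is 2 − 1 = 1 and tw(G) ≤ 1. G has an edge, so its treewidth is at least 1. Combining the bounds, tw(G) = 1.

Treewidth 1.
One optimal decomposition is:
Bags: B1 = {1, 6}  B2 = {1, 3}  B3 = {1, 2}  B4 = {4, 6}  B5 = {1, 5}
Tree: B1–B2, B1–B3, B1–B4, B1–B5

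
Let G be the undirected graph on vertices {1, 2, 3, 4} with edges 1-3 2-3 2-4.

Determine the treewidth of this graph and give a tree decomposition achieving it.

Treewidth 1.
Bags: B1 = {1, 3}  B2 = {2, 3}  B3 = {2, 4}
Tree: B1–B2, B2–B3

The largest bag has 2 vertices, giving width 1; this decomposition certifies tw(G) ≤ 1. Since G has at least one edge (e.g. 3–1), it is not an edgeless graph, so tw(G) ≥ 1. Combining the bounds, tw(G) = 1.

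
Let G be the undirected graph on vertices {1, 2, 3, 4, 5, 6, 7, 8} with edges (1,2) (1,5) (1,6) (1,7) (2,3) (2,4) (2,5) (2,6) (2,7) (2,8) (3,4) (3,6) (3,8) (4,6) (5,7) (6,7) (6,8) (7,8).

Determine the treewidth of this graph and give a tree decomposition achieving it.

Treewidth 3.
One optimal decomposition is:
Bags: B1 = {2, 3, 6, 8}  B2 = {2, 6, 7, 8}  B3 = {1, 2, 6, 7}  B4 = {1, 2, 5, 7}  B5 = {2, 3, 4, 6}
Tree: B1–B2, B2–B3, B3–B4, B1–B5

The largest bag has 4 vertices, giving width 3; this decomposition certifies tw(G) ≤ 3. Conversely, {1, 2, 5, 7} is a clique of size 4, and the vertices of any clique must share a bag in every tree decomposition; so some bag has ≥ 4 vertices and tw(G) ≥ 3. The upper and lower bounds meet at 3, so that is the treewidth.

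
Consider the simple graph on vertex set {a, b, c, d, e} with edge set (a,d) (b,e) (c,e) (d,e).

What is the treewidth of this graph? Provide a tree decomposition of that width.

Each bag holds 2 vertices, so the decomposition has width 1, which upper-bounds the treewidth. Since G has at least one edge (e.g. e–d), it is not an edgeless graph, so tw(G) ≥ 1. Hence tw(G) = 1 exactly.

Treewidth 1.
One such decomposition:
Bags: B1 = {d, e}  B2 = {b, e}  B3 = {a, d}  B4 = {c, e}
Tree: B1–B2, B1–B3, B2–B4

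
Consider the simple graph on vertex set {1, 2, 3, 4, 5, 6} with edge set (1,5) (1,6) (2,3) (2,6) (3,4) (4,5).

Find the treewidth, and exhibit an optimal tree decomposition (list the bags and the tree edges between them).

The largest bag has 3 vertices, giving width 2; this decomposition certifies tw(G) ≤ 2. The edges 4–5–1–6–2–3–4 form a cycle, so G is not a tree and its treewidth is at least 2. Therefore the treewidth is 2.

Treewidth 2.
One optimal decomposition is:
Bags: B1 = {1, 4, 5}  B2 = {1, 4, 6}  B3 = {2, 4, 6}  B4 = {2, 3, 4}
Tree: B1–B2, B2–B3, B3–B4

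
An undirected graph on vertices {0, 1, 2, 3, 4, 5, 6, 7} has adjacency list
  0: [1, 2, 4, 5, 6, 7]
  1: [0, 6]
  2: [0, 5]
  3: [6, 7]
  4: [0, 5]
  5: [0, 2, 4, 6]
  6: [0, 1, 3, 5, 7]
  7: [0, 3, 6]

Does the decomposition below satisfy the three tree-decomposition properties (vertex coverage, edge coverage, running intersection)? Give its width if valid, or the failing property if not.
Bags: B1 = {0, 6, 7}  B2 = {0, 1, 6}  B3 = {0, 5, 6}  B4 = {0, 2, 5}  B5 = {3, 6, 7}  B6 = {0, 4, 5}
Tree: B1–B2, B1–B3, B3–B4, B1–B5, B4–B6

Checking the three conditions: (i) the bags cover all of {0, 1, 2, 3, 4, 5, 6, 7}; (ii) for each edge, some bag contains both endpoints; (iii) the bags containing any fixed vertex form a subtree. All hold, so the decomposition is valid with width 3 − 1 = 2.

Yes; width 2.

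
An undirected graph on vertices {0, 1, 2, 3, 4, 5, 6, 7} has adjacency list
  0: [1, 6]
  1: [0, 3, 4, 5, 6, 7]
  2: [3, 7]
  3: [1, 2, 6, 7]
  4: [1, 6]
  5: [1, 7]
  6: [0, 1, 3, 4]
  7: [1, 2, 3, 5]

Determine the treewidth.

2

A width-2 tree decomposition is:
Bags: B1 = {1, 3, 7}  B2 = {1, 3, 6}  B3 = {2, 3, 7}  B4 = {0, 1, 6}  B5 = {1, 4, 6}  B6 = {1, 5, 7}
Tree: B1–B2, B1–B3, B2–B4, B2–B5, B1–B6
The largest bag has 3 vertices, giving width 2; this decomposition certifies tw(G) ≤ 2. On the other hand G contains the 3-clique {1, 5, 7}. A clique must lie in a single bag of any decomposition, so no decomposition can have width below 2. Hence tw(G) = 2 exactly.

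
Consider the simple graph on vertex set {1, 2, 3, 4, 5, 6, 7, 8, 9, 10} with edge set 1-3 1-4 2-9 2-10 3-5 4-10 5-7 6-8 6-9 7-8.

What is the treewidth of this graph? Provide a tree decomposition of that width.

The largest bag has 3 vertices, giving width 2; this decomposition certifies tw(G) ≤ 2. The edges 2–10–4–1–3–5–7–8–6–9–2 form a cycle, so G is not a tree and its treewidth is at least 2. Hence tw(G) = 2 exactly.

Treewidth 2.
One such decomposition:
Bags: B1 = {2, 4, 10}  B2 = {1, 2, 4}  B3 = {1, 2, 3}  B4 = {2, 3, 5}  B5 = {2, 5, 7}  B6 = {2, 7, 8}  B7 = {2, 6, 8}  B8 = {2, 6, 9}
Tree: B1–B2, B2–B3, B3–B4, B4–B5, B5–B6, B6–B7, B7–B8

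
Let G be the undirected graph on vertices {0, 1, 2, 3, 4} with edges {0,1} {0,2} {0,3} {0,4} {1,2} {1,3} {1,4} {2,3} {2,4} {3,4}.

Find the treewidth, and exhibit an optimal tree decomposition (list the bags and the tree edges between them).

A single bag containing all 5 vertices is trivially a valid decomposition of width 4. Conversely, {0, 1, 2, 3, 4} is a clique of size 5, and the vertices of any clique must share a bag in every tree decomposition; so some bag has ≥ 5 vertices and tw(G) ≥ 4. Combining the bounds, tw(G) = 4.

Treewidth 4.
One such decomposition:
Bags: B1 = {0, 1, 2, 3, 4}
Tree: (single bag)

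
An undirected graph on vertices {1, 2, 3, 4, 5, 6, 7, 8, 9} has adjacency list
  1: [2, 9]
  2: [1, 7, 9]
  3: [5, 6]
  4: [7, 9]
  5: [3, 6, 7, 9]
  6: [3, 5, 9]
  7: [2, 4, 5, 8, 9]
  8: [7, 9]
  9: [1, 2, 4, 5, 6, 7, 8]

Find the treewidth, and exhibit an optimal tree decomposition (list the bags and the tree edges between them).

Treewidth 2.
One such decomposition:
Bags: B1 = {7, 8, 9}  B2 = {2, 7, 9}  B3 = {5, 7, 9}  B4 = {4, 7, 9}  B5 = {1, 2, 9}  B6 = {5, 6, 9}  B7 = {3, 5, 6}
Tree: B1–B2, B2–B3, B1–B4, B2–B5, B3–B6, B6–B7

Each bag holds 3 vertices, so the decomposition has width 2, which upper-bounds the treewidth. For the lower bound, the 3 vertices {1, 2, 9} are pairwise adjacent, and any tree decomposition puts a clique entirely inside one bag — forcing width ≥ 2. Hence tw(G) = 2 exactly.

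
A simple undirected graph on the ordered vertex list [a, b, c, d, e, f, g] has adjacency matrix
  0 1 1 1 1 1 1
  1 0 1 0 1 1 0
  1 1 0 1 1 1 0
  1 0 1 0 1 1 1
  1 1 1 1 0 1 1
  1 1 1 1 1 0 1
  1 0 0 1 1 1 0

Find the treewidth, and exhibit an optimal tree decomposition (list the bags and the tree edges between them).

The largest bag has 5 vertices, giving width 4; this decomposition certifies tw(G) ≤ 4. For the lower bound, the 5 vertices {a, d, e, f, g} are pairwise adjacent, and any tree decomposition puts a clique entirely inside one bag — forcing width ≥ 4. Hence tw(G) = 4 exactly.

Treewidth 4.
One optimal decomposition is:
Bags: B1 = {a, b, c, e, f}  B2 = {a, c, d, e, f}  B3 = {a, d, e, f, g}
Tree: B1–B2, B2–B3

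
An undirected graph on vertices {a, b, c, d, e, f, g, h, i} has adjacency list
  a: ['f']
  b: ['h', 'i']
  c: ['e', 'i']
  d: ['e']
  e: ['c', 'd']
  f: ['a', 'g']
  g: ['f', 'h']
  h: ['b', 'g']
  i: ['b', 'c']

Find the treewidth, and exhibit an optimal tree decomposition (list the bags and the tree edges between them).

Treewidth 1.
One optimal decomposition is:
Bags: B1 = {d, e}  B2 = {c, e}  B3 = {c, i}  B4 = {b, i}  B5 = {b, h}  B6 = {g, h}  B7 = {f, g}  B8 = {a, f}
Tree: B1–B2, B2–B3, B3–B4, B4–B5, B5–B6, B6–B7, B7–B8

Each bag holds 2 vertices, so the decomposition has width 1, which upper-bounds the treewidth. G has an edge, so its treewidth is at least 1. The upper and lower bounds meet at 1, so that is the treewidth.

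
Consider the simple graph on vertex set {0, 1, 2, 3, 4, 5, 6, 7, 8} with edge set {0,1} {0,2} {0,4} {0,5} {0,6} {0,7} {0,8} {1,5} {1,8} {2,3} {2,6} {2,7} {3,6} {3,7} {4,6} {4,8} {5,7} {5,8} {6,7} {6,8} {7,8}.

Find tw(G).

A width-3 tree decomposition is:
Bags: B1 = {0, 2, 6, 7}  B2 = {0, 6, 7, 8}  B3 = {0, 5, 7, 8}  B4 = {0, 4, 6, 8}  B5 = {2, 3, 6, 7}  B6 = {0, 1, 5, 8}
Tree: B1–B2, B2–B3, B2–B4, B1–B5, B3–B6
Every bag has size at most 4, so the width is 4 − 1 = 3 and tw(G) ≤ 3. For the lower bound, the 4 vertices {0, 4, 6, 8} are pairwise adjacent, and any tree decomposition puts a clique entirely inside one bag — forcing width ≥ 3. Hence tw(G) = 3 exactly.

3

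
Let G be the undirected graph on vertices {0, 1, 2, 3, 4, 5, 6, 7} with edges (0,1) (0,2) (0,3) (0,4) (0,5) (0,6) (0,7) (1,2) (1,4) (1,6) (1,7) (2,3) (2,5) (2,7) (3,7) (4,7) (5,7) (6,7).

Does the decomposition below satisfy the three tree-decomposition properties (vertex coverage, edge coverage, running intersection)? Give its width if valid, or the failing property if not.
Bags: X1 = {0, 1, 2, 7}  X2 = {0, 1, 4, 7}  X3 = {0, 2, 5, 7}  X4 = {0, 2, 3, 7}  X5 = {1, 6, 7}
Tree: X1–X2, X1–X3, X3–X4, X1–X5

A tree decomposition must satisfy three properties: every vertex lies in some bag; for every edge, both endpoints lie together in some bag; and for every vertex, the bags containing it form a connected subtree. Here edge (0,6) lies in no bag, so the decomposition is invalid.

No — edge (0,6) lies in no bag.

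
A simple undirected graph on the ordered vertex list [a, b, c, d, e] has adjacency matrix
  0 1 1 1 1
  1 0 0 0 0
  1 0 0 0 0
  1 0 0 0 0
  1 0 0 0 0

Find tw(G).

1

A width-1 tree decomposition is:
Bags: B1 = {a, e}  B2 = {a, d}  B3 = {a, c}  B4 = {a, b}
Tree: B1–B2, B1–B3, B3–B4
Each bag holds 2 vertices, so the decomposition has width 1, which upper-bounds the treewidth. Any graph with an edge has treewidth ≥ 1, and G has the edge a–e. The upper and lower bounds meet at 1, so that is the treewidth.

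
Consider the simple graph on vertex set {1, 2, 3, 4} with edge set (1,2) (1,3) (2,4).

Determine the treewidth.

1

A width-1 tree decomposition is:
Bags: B1 = {1, 3}  B2 = {1, 2}  B3 = {2, 4}
Tree: B1–B2, B2–B3
Each bag holds 2 vertices, so the decomposition has width 1, which upper-bounds the treewidth. Since G has at least one edge (e.g. 1–3), it is not an edgeless graph, so tw(G) ≥ 1. Therefore the treewidth is 1.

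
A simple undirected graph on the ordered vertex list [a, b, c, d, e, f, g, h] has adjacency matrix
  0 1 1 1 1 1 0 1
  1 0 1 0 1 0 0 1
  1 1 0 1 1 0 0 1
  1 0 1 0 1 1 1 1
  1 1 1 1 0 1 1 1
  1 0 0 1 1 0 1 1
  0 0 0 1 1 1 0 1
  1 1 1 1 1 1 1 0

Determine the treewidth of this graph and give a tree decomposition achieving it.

Each bag holds 5 vertices, so the decomposition has width 4, which upper-bounds the treewidth. On the other hand G contains the 5-clique {a, c, d, e, h}. A clique must lie in a single bag of any decomposition, so no decomposition can have width below 4. Hence tw(G) = 4 exactly.

Treewidth 4.
One such decomposition:
Bags: B1 = {a, d, e, f, h}  B2 = {a, c, d, e, h}  B3 = {a, b, c, e, h}  B4 = {d, e, f, g, h}
Tree: B1–B2, B2–B3, B1–B4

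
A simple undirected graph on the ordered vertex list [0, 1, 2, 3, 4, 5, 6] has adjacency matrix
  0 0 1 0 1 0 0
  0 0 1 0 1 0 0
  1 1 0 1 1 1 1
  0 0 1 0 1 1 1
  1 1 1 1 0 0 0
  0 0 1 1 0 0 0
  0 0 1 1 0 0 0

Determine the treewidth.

2

A width-2 tree decomposition is:
Bags: B1 = {2, 3, 5}  B2 = {2, 3, 4}  B3 = {2, 3, 6}  B4 = {0, 2, 4}  B5 = {1, 2, 4}
Tree: B1–B2, B1–B3, B2–B4, B2–B5
The largest bag has 3 vertices, giving width 2; this decomposition certifies tw(G) ≤ 2. Conversely, {0, 2, 4} is a clique of size 3, and the vertices of any clique must share a bag in every tree decomposition; so some bag has ≥ 3 vertices and tw(G) ≥ 2. Therefore the treewidth is 2.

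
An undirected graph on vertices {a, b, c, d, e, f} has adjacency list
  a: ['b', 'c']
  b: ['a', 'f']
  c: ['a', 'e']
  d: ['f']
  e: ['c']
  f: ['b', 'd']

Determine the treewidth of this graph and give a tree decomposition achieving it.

Each bag holds 2 vertices, so the decomposition has width 1, which upper-bounds the treewidth. Since G has at least one edge (e.g. e–c), it is not an edgeless graph, so tw(G) ≥ 1. Hence tw(G) = 1 exactly.

Treewidth 1.
Bags: B1 = {c, e}  B2 = {a, c}  B3 = {a, b}  B4 = {b, f}  B5 = {d, f}
Tree: B1–B2, B2–B3, B3–B4, B4–B5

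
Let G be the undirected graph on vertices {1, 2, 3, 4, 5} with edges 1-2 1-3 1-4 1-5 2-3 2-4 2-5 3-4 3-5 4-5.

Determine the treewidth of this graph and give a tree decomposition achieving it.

A single bag containing all 5 vertices is trivially a valid decomposition of width 4. On the other hand G contains the 5-clique {1, 2, 3, 4, 5}. A clique must lie in a single bag of any decomposition, so no decomposition can have width below 4. Hence tw(G) = 4 exactly.

Treewidth 4.
One such decomposition:
Bags: B1 = {1, 2, 3, 4, 5}
Tree: (single bag)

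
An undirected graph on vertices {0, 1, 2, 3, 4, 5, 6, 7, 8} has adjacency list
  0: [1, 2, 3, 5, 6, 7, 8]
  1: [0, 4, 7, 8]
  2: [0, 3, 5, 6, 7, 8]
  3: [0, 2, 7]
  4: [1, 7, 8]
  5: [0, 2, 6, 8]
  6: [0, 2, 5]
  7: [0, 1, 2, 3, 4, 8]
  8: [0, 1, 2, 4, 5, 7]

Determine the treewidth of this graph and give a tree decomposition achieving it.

Treewidth 3.
One optimal decomposition is:
Bags: B1 = {0, 1, 7, 8}  B2 = {0, 2, 7, 8}  B3 = {0, 2, 5, 8}  B4 = {0, 2, 3, 7}  B5 = {0, 2, 5, 6}  B6 = {1, 4, 7, 8}
Tree: B1–B2, B2–B3, B2–B4, B3–B5, B1–B6

Every bag has size at most 4, so the width is 4 − 1 = 3 and tw(G) ≤ 3. For the lower bound, the 4 vertices {0, 1, 7, 8} are pairwise adjacent, and any tree decomposition puts a clique entirely inside one bag — forcing width ≥ 3. Hence tw(G) = 3 exactly.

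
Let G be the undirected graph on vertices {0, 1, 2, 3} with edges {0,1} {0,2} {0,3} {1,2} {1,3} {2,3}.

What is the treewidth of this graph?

A width-3 tree decomposition is:
Bags: B1 = {0, 1, 2, 3}
Tree: (single bag)
A single bag containing all 4 vertices is trivially a valid decomposition of width 3. On the other hand G contains the 4-clique {0, 1, 2, 3}. A clique must lie in a single bag of any decomposition, so no decomposition can have width below 3. Therefore the treewidth is 3.

3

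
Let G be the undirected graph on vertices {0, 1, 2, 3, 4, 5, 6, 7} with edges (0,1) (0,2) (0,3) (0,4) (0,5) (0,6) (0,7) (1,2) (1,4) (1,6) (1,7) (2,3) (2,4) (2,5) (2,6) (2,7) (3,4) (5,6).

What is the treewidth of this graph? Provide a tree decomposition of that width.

Treewidth 3.
Bags: B1 = {0, 1, 2, 7}  B2 = {0, 1, 2, 6}  B3 = {0, 1, 2, 4}  B4 = {0, 2, 5, 6}  B5 = {0, 2, 3, 4}
Tree: B1–B2, B1–B3, B2–B4, B3–B5

Every bag has size at most 4, so the width is 4 − 1 = 3 and tw(G) ≤ 3. For the lower bound, the 4 vertices {0, 1, 2, 4} are pairwise adjacent, and any tree decomposition puts a clique entirely inside one bag — forcing width ≥ 3. Therefore the treewidth is 3.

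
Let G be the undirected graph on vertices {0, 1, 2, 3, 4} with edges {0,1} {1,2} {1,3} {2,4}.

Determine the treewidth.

A width-1 tree decomposition is:
Bags: B1 = {0, 1}  B2 = {1, 3}  B3 = {1, 2}  B4 = {2, 4}
Tree: B1–B2, B1–B3, B3–B4
Each bag holds 2 vertices, so the decomposition has width 1, which upper-bounds the treewidth. Any graph with an edge has treewidth ≥ 1, and G has the edge 1–0. Combining the bounds, tw(G) = 1.

1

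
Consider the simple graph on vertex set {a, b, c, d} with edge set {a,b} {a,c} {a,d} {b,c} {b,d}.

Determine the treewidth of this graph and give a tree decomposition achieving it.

Treewidth 2.
Bags: B1 = {a, b, d}  B2 = {a, b, c}
Tree: B1–B2

Each bag holds 3 vertices, so the decomposition has width 2, which upper-bounds the treewidth. For the lower bound, the 3 vertices {a, b, d} are pairwise adjacent, and any tree decomposition puts a clique entirely inside one bag — forcing width ≥ 2. Combining the bounds, tw(G) = 2.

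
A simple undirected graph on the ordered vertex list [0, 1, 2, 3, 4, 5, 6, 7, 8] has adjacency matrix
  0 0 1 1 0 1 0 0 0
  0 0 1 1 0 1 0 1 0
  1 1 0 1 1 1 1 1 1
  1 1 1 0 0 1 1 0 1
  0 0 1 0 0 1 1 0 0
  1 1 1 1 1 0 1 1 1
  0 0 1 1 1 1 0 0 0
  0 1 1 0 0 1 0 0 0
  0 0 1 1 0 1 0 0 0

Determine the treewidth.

A width-3 tree decomposition is:
Bags: B1 = {2, 3, 5, 8}  B2 = {1, 2, 3, 5}  B3 = {1, 2, 5, 7}  B4 = {2, 3, 5, 6}  B5 = {2, 4, 5, 6}  B6 = {0, 2, 3, 5}
Tree: B1–B2, B2–B3, B2–B4, B4–B5, B4–B6
The largest bag has 4 vertices, giving width 3; this decomposition certifies tw(G) ≤ 3. For the lower bound, the 4 vertices {0, 2, 3, 5} are pairwise adjacent, and any tree decomposition puts a clique entirely inside one bag — forcing width ≥ 3. Combining the bounds, tw(G) = 3.

3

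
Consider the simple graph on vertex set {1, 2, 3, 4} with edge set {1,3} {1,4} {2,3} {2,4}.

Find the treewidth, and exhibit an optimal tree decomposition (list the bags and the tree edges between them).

Every bag has size at most 3, so the width is 3 − 1 = 2 and tw(G) ≤ 2. For the lower bound, G contains the cycle 2–3–1–4–2, so G is not a forest; only forests have treewidth ≤ 1, hence tw(G) ≥ 2. Hence tw(G) = 2 exactly.

Treewidth 2.
Bags: B1 = {1, 2, 3}  B2 = {1, 2, 4}
Tree: B1–B2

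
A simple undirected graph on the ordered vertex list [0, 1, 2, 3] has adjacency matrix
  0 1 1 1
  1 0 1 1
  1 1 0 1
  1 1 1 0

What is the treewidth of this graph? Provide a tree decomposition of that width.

With just one bag of size 4, the width is 4 − 1 = 3, so tw(G) ≤ 3. On the other hand G contains the 4-clique {0, 1, 2, 3}. A clique must lie in a single bag of any decomposition, so no decomposition can have width below 3. Therefore the treewidth is 3.

Treewidth 3.
Bags: B1 = {0, 1, 2, 3}
Tree: (single bag)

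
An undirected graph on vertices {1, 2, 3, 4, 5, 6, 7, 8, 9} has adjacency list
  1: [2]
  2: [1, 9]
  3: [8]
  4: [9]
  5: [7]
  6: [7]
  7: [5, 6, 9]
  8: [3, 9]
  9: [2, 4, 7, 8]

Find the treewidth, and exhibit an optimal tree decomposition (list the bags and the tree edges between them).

The largest bag has 2 vertices, giving width 1; this decomposition certifies tw(G) ≤ 1. G has an edge, so its treewidth is at least 1. Combining the bounds, tw(G) = 1.

Treewidth 1.
One optimal decomposition is:
Bags: B1 = {4, 9}  B2 = {7, 9}  B3 = {6, 7}  B4 = {2, 9}  B5 = {8, 9}  B6 = {1, 2}  B7 = {5, 7}  B8 = {3, 8}
Tree: B1–B2, B2–B3, B2–B4, B1–B5, B4–B6, B3–B7, B5–B8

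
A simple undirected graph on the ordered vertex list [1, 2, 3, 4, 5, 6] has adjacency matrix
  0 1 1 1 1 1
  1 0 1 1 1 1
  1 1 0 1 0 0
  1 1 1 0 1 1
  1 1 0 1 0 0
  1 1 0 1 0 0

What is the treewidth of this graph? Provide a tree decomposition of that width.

Treewidth 3.
Bags: B1 = {1, 2, 4, 5}  B2 = {1, 2, 4, 6}  B3 = {1, 2, 3, 4}
Tree: B1–B2, B1–B3

Each bag holds 4 vertices, so the decomposition has width 3, which upper-bounds the treewidth. On the other hand G contains the 4-clique {1, 2, 3, 4}. A clique must lie in a single bag of any decomposition, so no decomposition can have width below 3. The upper and lower bounds meet at 3, so that is the treewidth.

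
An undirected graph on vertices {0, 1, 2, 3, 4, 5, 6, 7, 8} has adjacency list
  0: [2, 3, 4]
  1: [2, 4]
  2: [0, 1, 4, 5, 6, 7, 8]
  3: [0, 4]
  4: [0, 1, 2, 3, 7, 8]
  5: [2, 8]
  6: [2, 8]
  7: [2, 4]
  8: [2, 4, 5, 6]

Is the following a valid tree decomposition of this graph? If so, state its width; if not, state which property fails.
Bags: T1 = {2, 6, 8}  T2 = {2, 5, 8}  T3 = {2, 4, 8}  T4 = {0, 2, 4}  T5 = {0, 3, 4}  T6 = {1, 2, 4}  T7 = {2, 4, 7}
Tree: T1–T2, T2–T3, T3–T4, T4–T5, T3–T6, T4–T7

Checking the three conditions: (i) the bags cover all of {0, 1, 2, 3, 4, 5, 6, 7, 8}; (ii) for each edge, some bag contains both endpoints; (iii) the bags containing any fixed vertex form a subtree. All hold, so the decomposition is valid with width 3 − 1 = 2.

Yes; width 2.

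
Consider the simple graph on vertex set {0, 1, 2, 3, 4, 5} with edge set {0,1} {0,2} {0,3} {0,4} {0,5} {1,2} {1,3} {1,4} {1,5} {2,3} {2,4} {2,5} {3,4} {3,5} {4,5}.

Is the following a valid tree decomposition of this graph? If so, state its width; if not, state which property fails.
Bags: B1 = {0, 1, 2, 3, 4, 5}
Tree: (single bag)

Yes; width 5.

Every vertex of G appears in some bag (union = {0, 1, 2, 3, 4, 5}); every edge is covered by a bag; and for each vertex v the set of bags containing v is connected in the bag tree. The decomposition is therefore valid. The largest bag has 6 vertices, so the width is 5.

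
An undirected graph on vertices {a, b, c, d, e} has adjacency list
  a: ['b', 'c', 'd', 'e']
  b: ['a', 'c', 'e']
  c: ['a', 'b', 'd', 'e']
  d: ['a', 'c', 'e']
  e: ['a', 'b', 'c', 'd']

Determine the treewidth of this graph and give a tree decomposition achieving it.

The largest bag has 4 vertices, giving width 3; this decomposition certifies tw(G) ≤ 3. For the lower bound, the 4 vertices {a, c, d, e} are pairwise adjacent, and any tree decomposition puts a clique entirely inside one bag — forcing width ≥ 3. The upper and lower bounds meet at 3, so that is the treewidth.

Treewidth 3.
One such decomposition:
Bags: B1 = {a, b, c, e}  B2 = {a, c, d, e}
Tree: B1–B2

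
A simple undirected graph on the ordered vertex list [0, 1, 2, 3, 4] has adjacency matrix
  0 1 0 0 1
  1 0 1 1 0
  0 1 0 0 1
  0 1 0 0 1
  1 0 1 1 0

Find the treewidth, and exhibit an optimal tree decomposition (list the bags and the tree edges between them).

Treewidth 2.
One such decomposition:
Bags: B1 = {0, 1, 4}  B2 = {1, 2, 4}  B3 = {1, 3, 4}
Tree: B1–B2, B2–B3

Each bag holds 3 vertices, so the decomposition has width 2, which upper-bounds the treewidth. The edges 4–0–1–2–4 form a cycle, so G is not a tree and its treewidth is at least 2. Combining the bounds, tw(G) = 2.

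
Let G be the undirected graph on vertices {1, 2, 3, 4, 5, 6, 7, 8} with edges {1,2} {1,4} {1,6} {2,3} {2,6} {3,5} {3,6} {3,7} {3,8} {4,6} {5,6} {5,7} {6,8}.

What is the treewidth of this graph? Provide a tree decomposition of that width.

Treewidth 2.
Bags: B1 = {3, 5, 6}  B2 = {2, 3, 6}  B3 = {3, 5, 7}  B4 = {1, 2, 6}  B5 = {3, 6, 8}  B6 = {1, 4, 6}
Tree: B1–B2, B1–B3, B2–B4, B2–B5, B4–B6

Each bag holds 3 vertices, so the decomposition has width 2, which upper-bounds the treewidth. For the lower bound, the 3 vertices {1, 2, 6} are pairwise adjacent, and any tree decomposition puts a clique entirely inside one bag — forcing width ≥ 2. Combining the bounds, tw(G) = 2.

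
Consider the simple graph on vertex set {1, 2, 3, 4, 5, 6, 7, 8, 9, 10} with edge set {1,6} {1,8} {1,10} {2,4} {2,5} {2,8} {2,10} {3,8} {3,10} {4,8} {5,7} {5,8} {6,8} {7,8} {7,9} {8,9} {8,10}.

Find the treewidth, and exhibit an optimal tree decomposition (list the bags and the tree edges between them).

Each bag holds 3 vertices, so the decomposition has width 2, which upper-bounds the treewidth. Conversely, {1, 8, 10} is a clique of size 3, and the vertices of any clique must share a bag in every tree decomposition; so some bag has ≥ 3 vertices and tw(G) ≥ 2. Therefore the treewidth is 2.

Treewidth 2.
One optimal decomposition is:
Bags: B1 = {2, 8, 10}  B2 = {2, 5, 8}  B3 = {3, 8, 10}  B4 = {1, 8, 10}  B5 = {2, 4, 8}  B6 = {5, 7, 8}  B7 = {1, 6, 8}  B8 = {7, 8, 9}
Tree: B1–B2, B1–B3, B3–B4, B2–B5, B2–B6, B4–B7, B6–B8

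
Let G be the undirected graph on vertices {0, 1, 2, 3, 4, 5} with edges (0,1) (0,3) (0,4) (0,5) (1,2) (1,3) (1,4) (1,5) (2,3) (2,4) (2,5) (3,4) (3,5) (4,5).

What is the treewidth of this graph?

A width-4 tree decomposition is:
Bags: B1 = {1, 2, 3, 4, 5}  B2 = {0, 1, 3, 4, 5}
Tree: B1–B2
Every bag has size at most 5, so the width is 5 − 1 = 4 and tw(G) ≤ 4. On the other hand G contains the 5-clique {0, 1, 3, 4, 5}. A clique must lie in a single bag of any decomposition, so no decomposition can have width below 4. Therefore the treewidth is 4.

4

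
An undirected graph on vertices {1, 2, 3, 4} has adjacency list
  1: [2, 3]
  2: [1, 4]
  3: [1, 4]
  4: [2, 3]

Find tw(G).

A width-2 tree decomposition is:
Bags: B1 = {1, 2, 3}  B2 = {2, 3, 4}
Tree: B1–B2
The largest bag has 3 vertices, giving width 2; this decomposition certifies tw(G) ≤ 2. The edges 3–1–2–4–3 form a cycle, so G is not a tree and its treewidth is at least 2. Hence tw(G) = 2 exactly.

2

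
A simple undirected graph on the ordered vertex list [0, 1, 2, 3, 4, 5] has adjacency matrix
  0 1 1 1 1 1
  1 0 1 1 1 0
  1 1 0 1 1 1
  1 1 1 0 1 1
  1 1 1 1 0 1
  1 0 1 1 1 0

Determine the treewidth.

4

A width-4 tree decomposition is:
Bags: B1 = {0, 1, 2, 3, 4}  B2 = {0, 2, 3, 4, 5}
Tree: B1–B2
Each bag holds 5 vertices, so the decomposition has width 4, which upper-bounds the treewidth. On the other hand G contains the 5-clique {0, 1, 2, 3, 4}. A clique must lie in a single bag of any decomposition, so no decomposition can have width below 4. Combining the bounds, tw(G) = 4.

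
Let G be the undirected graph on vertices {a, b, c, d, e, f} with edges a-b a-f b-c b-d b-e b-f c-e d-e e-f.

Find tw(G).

2

A width-2 tree decomposition is:
Bags: B1 = {b, d, e}  B2 = {b, e, f}  B3 = {b, c, e}  B4 = {a, b, f}
Tree: B1–B2, B1–B3, B2–B4
Each bag holds 3 vertices, so the decomposition has width 2, which upper-bounds the treewidth. For the lower bound, the 3 vertices {b, d, e} are pairwise adjacent, and any tree decomposition puts a clique entirely inside one bag — forcing width ≥ 2. The upper and lower bounds meet at 2, so that is the treewidth.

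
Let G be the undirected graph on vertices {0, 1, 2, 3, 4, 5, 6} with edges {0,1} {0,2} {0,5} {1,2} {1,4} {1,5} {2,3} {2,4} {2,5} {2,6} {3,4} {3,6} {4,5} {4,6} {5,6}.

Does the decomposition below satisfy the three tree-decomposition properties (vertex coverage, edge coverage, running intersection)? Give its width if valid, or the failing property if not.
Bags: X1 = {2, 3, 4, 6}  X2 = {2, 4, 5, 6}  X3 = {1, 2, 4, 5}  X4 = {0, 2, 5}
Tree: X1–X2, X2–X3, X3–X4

A tree decomposition must satisfy three properties: every vertex lies in some bag; for every edge, both endpoints lie together in some bag; and for every vertex, the bags containing it form a connected subtree. Here edge (1,0) lies in no bag, so the decomposition is invalid.

No — edge (1,0) lies in no bag.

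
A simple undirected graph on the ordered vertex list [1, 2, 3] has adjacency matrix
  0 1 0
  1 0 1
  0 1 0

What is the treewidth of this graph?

1

A width-1 tree decomposition is:
Bags: B1 = {2, 3}  B2 = {1, 2}
Tree: B1–B2
The largest bag has 2 vertices, giving width 1; this decomposition certifies tw(G) ≤ 1. Any graph with an edge has treewidth ≥ 1, and G has the edge 3–2. Combining the bounds, tw(G) = 1.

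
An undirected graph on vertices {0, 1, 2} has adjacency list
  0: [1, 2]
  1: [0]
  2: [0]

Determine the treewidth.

1

A width-1 tree decomposition is:
Bags: B1 = {0, 1}  B2 = {0, 2}
Tree: B1–B2
The largest bag has 2 vertices, giving width 1; this decomposition certifies tw(G) ≤ 1. Since G has at least one edge (e.g. 1–0), it is not an edgeless graph, so tw(G) ≥ 1. Combining the bounds, tw(G) = 1.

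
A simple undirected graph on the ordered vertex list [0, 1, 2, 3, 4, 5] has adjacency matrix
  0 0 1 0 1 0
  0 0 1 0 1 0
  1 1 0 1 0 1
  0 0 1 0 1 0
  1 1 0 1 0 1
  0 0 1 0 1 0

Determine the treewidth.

A width-2 tree decomposition is:
Bags: B1 = {2, 4, 5}  B2 = {0, 2, 4}  B3 = {1, 2, 4}  B4 = {2, 3, 4}
Tree: B1–B2, B2–B3, B3–B4
Each bag holds 3 vertices, so the decomposition has width 2, which upper-bounds the treewidth. For the lower bound, G contains the cycle 4–5–2–0–4, so G is not a forest; only forests have treewidth ≤ 1, hence tw(G) ≥ 2. Hence tw(G) = 2 exactly.

2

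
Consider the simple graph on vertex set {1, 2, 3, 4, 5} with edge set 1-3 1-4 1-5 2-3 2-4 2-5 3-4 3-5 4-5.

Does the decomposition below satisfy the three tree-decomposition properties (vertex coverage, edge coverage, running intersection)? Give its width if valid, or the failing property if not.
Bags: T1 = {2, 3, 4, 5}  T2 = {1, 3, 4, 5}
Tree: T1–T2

Vertex coverage: the bags together contain {1, 2, 3, 4, 5}, the full vertex set. Edge coverage: each edge of G has both endpoints in at least one bag. Running intersection: for every vertex, the bags containing it form a connected subtree. All three properties hold, so this is a valid tree decomposition of width max|bag| − 1 = 3, and hence tw(G) ≤ 3.

Yes; width 3.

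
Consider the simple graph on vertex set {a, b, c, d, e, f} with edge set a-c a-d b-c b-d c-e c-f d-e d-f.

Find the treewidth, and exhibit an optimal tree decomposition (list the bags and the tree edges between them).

Every bag has size at most 3, so the width is 3 − 1 = 2 and tw(G) ≤ 2. Since a–c–b–d–a is a cycle in G, G is not acyclic. Forests are exactly the graphs of treewidth ≤ 1, so tw(G) ≥ 2. Therefore the treewidth is 2.

Treewidth 2.
One such decomposition:
Bags: B1 = {a, c, d}  B2 = {b, c, d}  B3 = {c, d, e}  B4 = {c, d, f}
Tree: B1–B2, B2–B3, B3–B4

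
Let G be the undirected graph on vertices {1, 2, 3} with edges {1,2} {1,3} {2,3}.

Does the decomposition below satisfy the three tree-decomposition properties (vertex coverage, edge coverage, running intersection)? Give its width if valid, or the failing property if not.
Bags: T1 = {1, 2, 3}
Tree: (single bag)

Every vertex of G appears in some bag (union = {1, 2, 3}); every edge is covered by a bag; and for each vertex v the set of bags containing v is connected in the bag tree. The decomposition is therefore valid. The largest bag has 3 vertices, so the width is 2.

Yes; width 2.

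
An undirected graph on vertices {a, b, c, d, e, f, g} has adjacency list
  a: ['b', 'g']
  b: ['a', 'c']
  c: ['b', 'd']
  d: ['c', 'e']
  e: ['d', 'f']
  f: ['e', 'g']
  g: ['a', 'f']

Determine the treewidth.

2

A width-2 tree decomposition is:
Bags: B1 = {a, b, c}  B2 = {a, c, d}  B3 = {a, d, e}  B4 = {a, e, f}  B5 = {a, f, g}
Tree: B1–B2, B2–B3, B3–B4, B4–B5
The largest bag has 3 vertices, giving width 2; this decomposition certifies tw(G) ≤ 2. For the lower bound, G contains the cycle a–b–c–d–e–f–g–a, so G is not a forest; only forests have treewidth ≤ 1, hence tw(G) ≥ 2. Combining the bounds, tw(G) = 2.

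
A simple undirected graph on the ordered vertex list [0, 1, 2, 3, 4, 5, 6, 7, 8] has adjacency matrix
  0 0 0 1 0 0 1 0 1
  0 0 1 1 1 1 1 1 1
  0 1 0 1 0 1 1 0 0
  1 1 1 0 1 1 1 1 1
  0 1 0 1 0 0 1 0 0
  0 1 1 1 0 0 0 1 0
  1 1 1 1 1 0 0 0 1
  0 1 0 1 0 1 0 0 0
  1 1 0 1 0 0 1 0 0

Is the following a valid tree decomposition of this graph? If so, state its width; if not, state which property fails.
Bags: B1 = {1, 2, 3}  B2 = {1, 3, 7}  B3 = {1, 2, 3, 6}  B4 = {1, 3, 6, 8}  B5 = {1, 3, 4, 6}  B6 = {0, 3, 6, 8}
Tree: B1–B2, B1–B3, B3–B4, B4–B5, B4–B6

A tree decomposition must satisfy three properties: every vertex lies in some bag; for every edge, both endpoints lie together in some bag; and for every vertex, the bags containing it form a connected subtree. Here vertex 5 appears in no bag, so the decomposition is invalid.

No — vertex 5 appears in no bag.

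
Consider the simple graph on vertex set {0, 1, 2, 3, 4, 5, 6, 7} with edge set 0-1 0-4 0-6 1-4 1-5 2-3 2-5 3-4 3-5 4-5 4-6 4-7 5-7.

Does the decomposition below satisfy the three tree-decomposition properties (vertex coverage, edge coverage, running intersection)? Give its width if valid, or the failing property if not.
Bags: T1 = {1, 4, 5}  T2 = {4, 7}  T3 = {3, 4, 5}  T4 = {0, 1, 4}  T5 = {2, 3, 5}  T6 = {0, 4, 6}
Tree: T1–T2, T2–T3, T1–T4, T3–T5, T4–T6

A tree decomposition must satisfy three properties: every vertex lies in some bag; for every edge, both endpoints lie together in some bag; and for every vertex, the bags containing it form a connected subtree. Here edge (5,7) lies in no bag, so the decomposition is invalid.

No — edge (5,7) lies in no bag.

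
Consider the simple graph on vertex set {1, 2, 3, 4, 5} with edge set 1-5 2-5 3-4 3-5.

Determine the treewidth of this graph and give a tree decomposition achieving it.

Treewidth 1.
One such decomposition:
Bags: B1 = {3, 5}  B2 = {3, 4}  B3 = {1, 5}  B4 = {2, 5}
Tree: B1–B2, B1–B3, B1–B4

Each bag holds 2 vertices, so the decomposition has width 1, which upper-bounds the treewidth. G has an edge, so its treewidth is at least 1. The upper and lower bounds meet at 1, so that is the treewidth.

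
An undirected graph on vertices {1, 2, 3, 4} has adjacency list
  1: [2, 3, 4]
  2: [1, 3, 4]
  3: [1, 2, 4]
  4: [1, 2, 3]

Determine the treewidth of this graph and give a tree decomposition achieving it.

A single bag containing all 4 vertices is trivially a valid decomposition of width 3. For the lower bound, the 4 vertices {1, 2, 3, 4} are pairwise adjacent, and any tree decomposition puts a clique entirely inside one bag — forcing width ≥ 3. Therefore the treewidth is 3.

Treewidth 3.
One optimal decomposition is:
Bags: B1 = {1, 2, 3, 4}
Tree: (single bag)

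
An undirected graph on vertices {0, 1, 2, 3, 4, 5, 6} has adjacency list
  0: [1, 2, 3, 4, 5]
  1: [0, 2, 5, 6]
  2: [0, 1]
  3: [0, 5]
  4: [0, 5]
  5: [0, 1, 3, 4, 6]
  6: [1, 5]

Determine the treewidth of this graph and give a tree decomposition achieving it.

The largest bag has 3 vertices, giving width 2; this decomposition certifies tw(G) ≤ 2. Conversely, {0, 1, 2} is a clique of size 3, and the vertices of any clique must share a bag in every tree decomposition; so some bag has ≥ 3 vertices and tw(G) ≥ 2. Combining the bounds, tw(G) = 2.

Treewidth 2.
One such decomposition:
Bags: B1 = {0, 4, 5}  B2 = {0, 1, 5}  B3 = {1, 5, 6}  B4 = {0, 1, 2}  B5 = {0, 3, 5}
Tree: B1–B2, B2–B3, B2–B4, B1–B5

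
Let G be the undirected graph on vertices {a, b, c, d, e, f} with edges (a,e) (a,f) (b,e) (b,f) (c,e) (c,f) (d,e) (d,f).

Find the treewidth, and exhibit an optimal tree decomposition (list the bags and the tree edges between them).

The largest bag has 3 vertices, giving width 2; this decomposition certifies tw(G) ≤ 2. The edges a–f–b–e–a form a cycle, so G is not a tree and its treewidth is at least 2. The upper and lower bounds meet at 2, so that is the treewidth.

Treewidth 2.
Bags: B1 = {a, e, f}  B2 = {b, e, f}  B3 = {c, e, f}  B4 = {d, e, f}
Tree: B1–B2, B2–B3, B3–B4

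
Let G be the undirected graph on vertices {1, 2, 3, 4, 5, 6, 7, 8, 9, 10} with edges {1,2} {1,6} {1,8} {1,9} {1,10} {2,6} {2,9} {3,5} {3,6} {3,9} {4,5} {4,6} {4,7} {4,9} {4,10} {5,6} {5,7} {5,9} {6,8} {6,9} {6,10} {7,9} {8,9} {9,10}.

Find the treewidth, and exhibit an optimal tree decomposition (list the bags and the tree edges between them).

Treewidth 3.
Bags: B1 = {4, 5, 6, 9}  B2 = {4, 6, 9, 10}  B3 = {4, 5, 7, 9}  B4 = {3, 5, 6, 9}  B5 = {1, 6, 9, 10}  B6 = {1, 6, 8, 9}  B7 = {1, 2, 6, 9}
Tree: B1–B2, B1–B3, B1–B4, B2–B5, B5–B6, B5–B7

Every bag has size at most 4, so the width is 4 − 1 = 3 and tw(G) ≤ 3. For the lower bound, the 4 vertices {1, 6, 8, 9} are pairwise adjacent, and any tree decomposition puts a clique entirely inside one bag — forcing width ≥ 3. Combining the bounds, tw(G) = 3.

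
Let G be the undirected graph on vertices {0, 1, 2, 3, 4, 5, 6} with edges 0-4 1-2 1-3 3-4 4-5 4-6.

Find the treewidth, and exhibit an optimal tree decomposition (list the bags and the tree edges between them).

Each bag holds 2 vertices, so the decomposition has width 1, which upper-bounds the treewidth. G has an edge, so its treewidth is at least 1. Hence tw(G) = 1 exactly.

Treewidth 1.
Bags: B1 = {3, 4}  B2 = {4, 6}  B3 = {1, 3}  B4 = {0, 4}  B5 = {4, 5}  B6 = {1, 2}
Tree: B1–B2, B1–B3, B2–B4, B1–B5, B3–B6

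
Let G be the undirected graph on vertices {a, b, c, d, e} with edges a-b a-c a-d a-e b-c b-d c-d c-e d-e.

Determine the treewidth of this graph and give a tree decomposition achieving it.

The largest bag has 4 vertices, giving width 3; this decomposition certifies tw(G) ≤ 3. Conversely, {a, c, d, e} is a clique of size 4, and the vertices of any clique must share a bag in every tree decomposition; so some bag has ≥ 4 vertices and tw(G) ≥ 3. Hence tw(G) = 3 exactly.

Treewidth 3.
One optimal decomposition is:
Bags: B1 = {a, c, d, e}  B2 = {a, b, c, d}
Tree: B1–B2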